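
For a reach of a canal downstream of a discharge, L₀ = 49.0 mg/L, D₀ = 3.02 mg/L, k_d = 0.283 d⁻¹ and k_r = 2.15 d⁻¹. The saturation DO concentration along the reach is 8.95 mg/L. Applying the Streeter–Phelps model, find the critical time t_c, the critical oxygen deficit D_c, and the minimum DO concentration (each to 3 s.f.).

t_c ≈ 0.807 d; D_c ≈ 5.13 mg/L; min DO ≈ 3.82 mg/L

t_c = [1/(k_r−k_d)] ln[(k_r/k_d)(1 − D₀(k_r−k_d)/(k_d L₀))]
= [1/(2.15−0.283)] ln[(2.15/0.283)(1 − 3.02×1.867/(0.283×49.0))]
= (1/1.867) ln[7.597 × 0.5934] = 0.5356 × ln(4.508) = 0.5356 × 1.506 = 0.8066 d.
D_c = (k_d/k_r) L₀ e^(−k_d t_c) = (0.283/2.15) × 49.0 × e^(−0.283×0.8066) = 0.1316 × 49.0 × 0.7959 = 5.133 mg/L.
Minimum DO = C_s − D_c = 8.95 − 5.133 = 3.817 mg/L.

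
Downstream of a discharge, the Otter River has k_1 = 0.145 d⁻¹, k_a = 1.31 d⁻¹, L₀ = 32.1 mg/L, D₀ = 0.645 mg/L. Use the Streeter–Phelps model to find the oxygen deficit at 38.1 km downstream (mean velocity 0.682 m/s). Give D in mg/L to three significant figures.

D ≈ 2.20 mg/L

Travel time t = x/v = 38.1 km / (0.682 m/s) = 38100 m / 0.682 m/s = 55870 s = 0.6466 d.
k_1 L₀/(k_a−k_1) = 0.145×32.1/(1.31−0.145) = 4.654/1.165 = 3.995 mg/L.
e^(−k_1 t) = e^(−0.145×0.6466) = 0.9105; e^(−k_a t) = e^(−1.31×0.6466) = 0.4287.
D = 3.995 × (0.9105 − 0.4287) + 0.645 × 0.4287 = 1.925 + 0.2765 = 2.202 mg/L.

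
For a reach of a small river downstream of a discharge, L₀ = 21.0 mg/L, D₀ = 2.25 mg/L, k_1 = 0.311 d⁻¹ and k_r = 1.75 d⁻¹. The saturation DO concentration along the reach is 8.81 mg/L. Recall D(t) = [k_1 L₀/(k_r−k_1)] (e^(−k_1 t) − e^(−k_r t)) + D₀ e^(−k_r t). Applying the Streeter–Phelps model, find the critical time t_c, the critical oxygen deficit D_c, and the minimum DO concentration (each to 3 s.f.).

At the critical point dD/dt = 0, so k_1 L₀ e^(−k_1 t) = k_r D. Substituting D(t) from the Streeter–Phelps equation and solving for t gives
t_c = ln[(k_r/k_1)(1 − D₀(k_r−k_1)/(k_1 L₀))] / (k_r−k_1).
Here k_r−k_1 = 1.439 d⁻¹ and 1 − D₀(k_r−k_1)/(k_1 L₀) = 1 − 2.25×1.439/(0.311×21.0) = 0.5042, so
t_c = ln(5.627 × 0.5042) / 1.439 = 1.043 / 1.439 = 0.7247 d.
D_c = (k_1/k_r) L₀ e^(−k_1 t_c) = (0.311/1.75) × 21.0 × e^(−0.311×0.7247) = 0.1777 × 21.0 × 0.7982 = 2.979 mg/L.
Minimum DO = C_s − D_c = 8.81 − 2.979 = 5.831 mg/L.

t_c ≈ 0.725 d; D_c ≈ 2.98 mg/L; min DO ≈ 5.83 mg/L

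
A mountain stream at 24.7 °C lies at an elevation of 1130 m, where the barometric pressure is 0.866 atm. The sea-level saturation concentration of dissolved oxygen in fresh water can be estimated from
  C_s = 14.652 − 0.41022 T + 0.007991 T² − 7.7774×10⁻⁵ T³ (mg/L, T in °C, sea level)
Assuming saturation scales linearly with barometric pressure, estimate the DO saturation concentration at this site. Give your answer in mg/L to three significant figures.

C_s ≈ 7.12 mg/L

At sea level: C_s = 14.652 − 0.41022×24.7 + 0.007991×24.7² − 7.7774×10⁻⁵×24.7³ = 8.223 mg/L.
Pressure correction: C_s' = 8.223 × 0.866 = 7.121 mg/L.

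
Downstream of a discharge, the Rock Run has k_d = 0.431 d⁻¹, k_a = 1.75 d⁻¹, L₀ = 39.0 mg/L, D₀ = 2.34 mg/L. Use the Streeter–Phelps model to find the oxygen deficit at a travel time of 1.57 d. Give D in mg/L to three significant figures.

D ≈ 5.81 mg/L

k_d L₀/(k_a−k_d) = 0.431×39.0/(1.75−0.431) = 16.81/1.319 = 12.74 mg/L.
e^(−k_d t) = e^(−0.431×1.570) = 0.5083; e^(−k_a t) = e^(−1.75×1.570) = 0.06409.
D = 12.74 × (0.5083 − 0.06409) + 2.34 × 0.06409 = 5.661 + 0.1500 = 5.811 mg/L.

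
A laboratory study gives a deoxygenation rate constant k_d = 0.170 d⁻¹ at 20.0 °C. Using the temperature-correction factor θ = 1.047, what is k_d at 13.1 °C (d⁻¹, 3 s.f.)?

k_d ≈ 0.124 d⁻¹

k_d(T₂) = k_d(T₁) · θ^(T₂−T₁) = 0.170 × 1.047^(13.1−20.0)
= 0.170 × 1.047^-6.90 = 0.170 × 0.7284 = 0.1238 d⁻¹.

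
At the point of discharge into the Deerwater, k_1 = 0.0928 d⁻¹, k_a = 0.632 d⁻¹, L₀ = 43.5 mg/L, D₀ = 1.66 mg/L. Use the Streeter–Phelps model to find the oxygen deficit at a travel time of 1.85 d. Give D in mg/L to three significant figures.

D ≈ 4.50 mg/L

k_1 L₀/(k_a−k_1) = 0.0928×43.5/(0.632−0.0928) = 4.037/0.5392 = 7.487 mg/L.
e^(−k_1 t) = e^(−0.0928×1.850) = 0.8422; e^(−k_a t) = e^(−0.632×1.850) = 0.3106.
D = 7.487 × (0.8422 − 0.3106) + 1.66 × 0.3106 = 3.980 + 0.5156 = 4.496 mg/L.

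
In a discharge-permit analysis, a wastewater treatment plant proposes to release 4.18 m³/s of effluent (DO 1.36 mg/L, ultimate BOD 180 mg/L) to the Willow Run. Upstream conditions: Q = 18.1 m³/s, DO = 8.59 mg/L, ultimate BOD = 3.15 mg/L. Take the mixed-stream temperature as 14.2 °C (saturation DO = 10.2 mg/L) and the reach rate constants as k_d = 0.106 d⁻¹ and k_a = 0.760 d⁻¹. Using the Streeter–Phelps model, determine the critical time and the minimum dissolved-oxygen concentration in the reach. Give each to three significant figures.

t_c ≈ 1.94 d; minimum DO ≈ 6.08 mg/L

Mixed DO = (18.1×8.59 + 4.18×1.36)/(18.1+4.18) = 161.2/22.28 = 7.234 mg/L.
Mixed L₀ = (18.1×3.15 + 4.18×180)/(22.28) = 809.4/22.28 = 36.33 mg/L.
Initial deficit D₀ = C_s − DO₀ = 10.2 − 7.234 = 2.966 mg/L.
t_c = (1/0.6540) ln[(0.760/0.106)(1 − 2.966×0.6540/(0.106×36.33))] = 1.529 × ln(3.558) = 1.941 d.
D_c = (0.106/0.760) × 36.33 × e^(−0.106×1.941) = 0.1395 × 36.33 × 0.8141 = 4.125 mg/L.
Minimum DO = 10.2 − 4.125 = 6.075 mg/L.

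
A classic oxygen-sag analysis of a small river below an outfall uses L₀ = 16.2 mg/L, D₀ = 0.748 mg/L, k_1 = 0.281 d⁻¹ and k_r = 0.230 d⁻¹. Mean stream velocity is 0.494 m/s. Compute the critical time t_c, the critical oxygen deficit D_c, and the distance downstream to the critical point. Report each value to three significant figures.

With k_r/k_1 = 0.8185 and 1 − D₀(k_r−k_1)/(k_1 L₀) = 1.008,
t_c = ln(0.8185 × 1.008) / (0.230 − 0.281) = ln(0.8254) / -0.05100 = -0.1919/-0.05100 = 3.763 d.
D_c = (k_1/k_r) L₀ e^(−k_1 t_c) = (0.281/0.230) × 16.2 × e^(−0.281×3.763) = 1.222 × 16.2 × 0.3473 = 6.874 mg/L.
x_c = v t_c = 0.494 m/s × 3.763 d × 86400 s/d = 160600 m ≈ 161 km.

t_c ≈ 3.76 d; D_c ≈ 6.87 mg/L; x_c ≈ 161 km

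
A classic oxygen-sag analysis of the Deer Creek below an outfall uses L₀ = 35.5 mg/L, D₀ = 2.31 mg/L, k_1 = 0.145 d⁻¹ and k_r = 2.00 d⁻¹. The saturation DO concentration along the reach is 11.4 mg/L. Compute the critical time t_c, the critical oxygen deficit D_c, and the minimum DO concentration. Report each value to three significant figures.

t_c ≈ 0.452 d; D_c ≈ 2.41 mg/L; min DO ≈ 8.99 mg/L

With k_r/k_1 = 13.79 and 1 − D₀(k_r−k_1)/(k_1 L₀) = 0.1675,
t_c = ln(13.79 × 0.1675) / (2.00 − 0.145) = ln(2.311) / 1.855 = 0.8377/1.855 = 0.4516 d.
D_c = (k_1/k_r) L₀ e^(−k_1 t_c) = (0.145/2.00) × 35.5 × e^(−0.145×0.4516) = 0.07250 × 35.5 × 0.9366 = 2.411 mg/L.
Minimum DO = C_s − D_c = 11.4 − 2.411 = 8.989 mg/L.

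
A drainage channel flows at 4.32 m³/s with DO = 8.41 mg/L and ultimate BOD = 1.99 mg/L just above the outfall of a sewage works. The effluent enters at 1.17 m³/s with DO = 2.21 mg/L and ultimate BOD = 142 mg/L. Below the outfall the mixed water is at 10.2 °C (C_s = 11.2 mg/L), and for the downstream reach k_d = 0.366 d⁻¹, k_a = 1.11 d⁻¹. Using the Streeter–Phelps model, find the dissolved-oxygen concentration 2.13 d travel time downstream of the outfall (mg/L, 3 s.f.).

Mixed DO = (4.32×8.41 + 1.17×2.21)/(4.32+1.17) = 38.92/5.490 = 7.089 mg/L.
Mixed L₀ = (4.32×1.99 + 1.17×142)/(5.490) = 174.7/5.490 = 31.83 mg/L.
Initial deficit D₀ = C_s − DO₀ = 11.2 − 7.089 = 4.111 mg/L.
D(2.13) = [0.366×31.83/(1.11−0.366)](e^(−0.366×2.13) − e^(−1.11×2.13)) + 4.111 e^(−1.11×2.13)
= 15.66 × (0.4586 − 0.09402) + 4.111 × 0.09402 = 6.095 mg/L.
DO = 11.2 − 6.095 = 5.105 mg/L.

DO ≈ 5.11 mg/L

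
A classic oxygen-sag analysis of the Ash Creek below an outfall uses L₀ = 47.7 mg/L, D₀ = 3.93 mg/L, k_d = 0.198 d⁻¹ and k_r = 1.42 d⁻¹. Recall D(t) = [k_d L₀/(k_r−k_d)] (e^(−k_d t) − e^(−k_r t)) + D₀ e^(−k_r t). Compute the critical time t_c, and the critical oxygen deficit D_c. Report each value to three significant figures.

At the critical point dD/dt = 0, so k_d L₀ e^(−k_d t) = k_r D. Substituting D(t) from the Streeter–Phelps equation and solving for t gives
t_c = ln[(k_r/k_d)(1 − D₀(k_r−k_d)/(k_d L₀))] / (k_r−k_d).
Here k_r−k_d = 1.222 d⁻¹ and 1 − D₀(k_r−k_d)/(k_d L₀) = 1 − 3.93×1.222/(0.198×47.7) = 0.4915, so
t_c = ln(7.172 × 0.4915) / 1.222 = 1.260 / 1.222 = 1.031 d.
L(t_c) = L₀ e^(−k_d t_c) = 47.7 × 0.8154 = 38.89 mg/L, and at the critical point k_r D_c = k_d L, so D_c = (0.198/1.42) × 38.89 = 5.423 mg/L.

t_c ≈ 1.03 d; D_c ≈ 5.42 mg/L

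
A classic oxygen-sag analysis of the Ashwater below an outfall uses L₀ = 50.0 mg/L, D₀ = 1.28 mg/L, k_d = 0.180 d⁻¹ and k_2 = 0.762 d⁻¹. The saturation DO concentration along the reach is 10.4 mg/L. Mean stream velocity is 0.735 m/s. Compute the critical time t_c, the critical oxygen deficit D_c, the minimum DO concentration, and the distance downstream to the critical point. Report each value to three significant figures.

At the critical point dD/dt = 0, so k_d L₀ e^(−k_d t) = k_2 D. Substituting D(t) from the Streeter–Phelps equation and solving for t gives
t_c = ln[(k_2/k_d)(1 − D₀(k_2−k_d)/(k_d L₀))] / (k_2−k_d).
Here k_2−k_d = 0.5820 d⁻¹ and 1 − D₀(k_2−k_d)/(k_d L₀) = 1 − 1.28×0.5820/(0.180×50.0) = 0.9172, so
t_c = ln(4.233 × 0.9172) / 0.5820 = 1.357 / 0.5820 = 2.331 d.
D_c = (k_d/k_2) L₀ e^(−k_d t_c) = (0.180/0.762) × 50.0 × e^(−0.180×2.331) = 0.2362 × 50.0 × 0.6573 = 7.764 mg/L.
Minimum DO = C_s − D_c = 10.4 − 7.764 = 2.636 mg/L.
x_c = v t_c = 0.735 m/s × 2.331 d × 86400 s/d = 148000 m ≈ 148 km.

t_c ≈ 2.33 d; D_c ≈ 7.76 mg/L; min DO ≈ 2.64 mg/L; x_c ≈ 148 km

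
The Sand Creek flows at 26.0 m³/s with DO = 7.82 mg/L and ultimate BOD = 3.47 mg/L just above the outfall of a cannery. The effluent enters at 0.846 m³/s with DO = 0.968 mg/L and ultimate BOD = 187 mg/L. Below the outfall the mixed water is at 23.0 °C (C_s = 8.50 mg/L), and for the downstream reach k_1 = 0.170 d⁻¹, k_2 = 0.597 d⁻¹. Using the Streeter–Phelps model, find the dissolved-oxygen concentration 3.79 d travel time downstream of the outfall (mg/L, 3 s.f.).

Mixed DO = (26.0×7.82 + 0.846×0.968)/(26.0+0.846) = 204.1/26.85 = 7.604 mg/L.
Mixed L₀ = (26.0×3.47 + 0.846×187)/(26.85) = 248.4/26.85 = 9.254 mg/L.
Initial deficit D₀ = C_s − DO₀ = 8.50 − 7.604 = 0.8959 mg/L.
D(3.79) = [0.170×9.254/(0.597−0.170)](e^(−0.170×3.79) − e^(−0.597×3.79)) + 0.8959 e^(−0.597×3.79)
= 3.684 × (0.5250 − 0.1041) + 0.8959 × 0.1041 = 1.644 mg/L.
DO = 8.50 − 1.644 = 6.856 mg/L.

DO ≈ 6.86 mg/L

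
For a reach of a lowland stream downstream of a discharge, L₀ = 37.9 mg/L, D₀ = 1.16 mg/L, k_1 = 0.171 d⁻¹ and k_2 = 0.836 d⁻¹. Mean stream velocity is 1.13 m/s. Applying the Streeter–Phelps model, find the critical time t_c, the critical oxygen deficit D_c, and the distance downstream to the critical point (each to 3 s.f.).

t_c ≈ 2.20 d; D_c ≈ 5.33 mg/L; x_c ≈ 214 km

t_c = [1/(k_2−k_1)] ln[(k_2/k_1)(1 − D₀(k_2−k_1)/(k_1 L₀))]
= [1/(0.836−0.171)] ln[(0.836/0.171)(1 − 1.16×0.6650/(0.171×37.9))]
= (1/0.6650) ln[4.889 × 0.8810] = 1.504 × ln(4.307) = 1.504 × 1.460 = 2.196 d.
D_c = (k_1/k_2) L₀ e^(−k_1 t_c) = (0.171/0.836) × 37.9 × e^(−0.171×2.196) = 0.2045 × 37.9 × 0.6870 = 5.325 mg/L.
x_c = v t_c = 1.13 m/s × 2.196 d × 86400 s/d = 214400 m ≈ 214 km.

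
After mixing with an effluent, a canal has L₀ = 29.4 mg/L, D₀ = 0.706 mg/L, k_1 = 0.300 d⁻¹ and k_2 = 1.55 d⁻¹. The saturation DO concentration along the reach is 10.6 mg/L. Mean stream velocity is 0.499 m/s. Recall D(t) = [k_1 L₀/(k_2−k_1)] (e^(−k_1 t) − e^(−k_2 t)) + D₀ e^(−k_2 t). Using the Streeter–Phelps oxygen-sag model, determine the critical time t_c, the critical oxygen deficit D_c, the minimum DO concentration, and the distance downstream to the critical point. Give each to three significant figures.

t_c = [1/(k_2−k_1)] ln[(k_2/k_1)(1 − D₀(k_2−k_1)/(k_1 L₀))]
= [1/(1.55−0.300)] ln[(1.55/0.300)(1 − 0.706×1.250/(0.300×29.4))]
= (1/1.250) ln[5.167 × 0.8999] = 0.8000 × ln(4.650) = 0.8000 × 1.537 = 1.229 d.
L(t_c) = L₀ e^(−k_1 t_c) = 29.4 × 0.6915 = 20.33 mg/L, and at the critical point k_2 D_c = k_1 L, so D_c = (0.300/1.55) × 20.33 = 3.935 mg/L.
Minimum DO = C_s − D_c = 10.6 − 3.935 = 6.665 mg/L.
x_c = v t_c = 0.499 m/s × 1.229 d × 86400 s/d = 53010 m ≈ 53.0 km.

t_c ≈ 1.23 d; D_c ≈ 3.94 mg/L; min DO ≈ 6.66 mg/L; x_c ≈ 53.0 km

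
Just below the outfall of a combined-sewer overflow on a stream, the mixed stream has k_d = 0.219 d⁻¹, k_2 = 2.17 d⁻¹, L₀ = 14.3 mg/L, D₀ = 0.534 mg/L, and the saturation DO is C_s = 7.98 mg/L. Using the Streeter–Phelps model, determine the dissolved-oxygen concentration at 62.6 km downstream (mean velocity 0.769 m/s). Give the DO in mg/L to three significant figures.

Travel time t = x/v = 62.6 km / (0.769 m/s) = 62600 m / 0.769 m/s = 81400 s = 0.9422 d.
k_d L₀/(k_2−k_d) = 0.219×14.3/(2.17−0.219) = 3.132/1.951 = 1.605 mg/L.
e^(−k_d t) = e^(−0.219×0.9422) = 0.8136; e^(−k_2 t) = e^(−2.17×0.9422) = 0.1294.
D = 1.605 × (0.8136 − 0.1294) + 0.534 × 0.1294 = 1.098 + 0.06912 = 1.167 mg/L.
DO = C_s − D = 7.98 − 1.167 = 6.813 mg/L.

DO ≈ 6.81 mg/L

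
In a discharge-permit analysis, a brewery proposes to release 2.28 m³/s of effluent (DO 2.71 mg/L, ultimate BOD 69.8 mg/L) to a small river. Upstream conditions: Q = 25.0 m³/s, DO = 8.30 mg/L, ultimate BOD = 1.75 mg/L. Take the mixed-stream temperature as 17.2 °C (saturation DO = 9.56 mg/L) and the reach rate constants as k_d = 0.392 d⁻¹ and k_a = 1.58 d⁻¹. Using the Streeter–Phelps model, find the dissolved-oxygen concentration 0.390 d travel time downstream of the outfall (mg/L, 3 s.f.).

Mixed DO = (25.0×8.30 + 2.28×2.71)/(25.0+2.28) = 213.7/27.28 = 7.833 mg/L.
Mixed L₀ = (25.0×1.75 + 2.28×69.8)/(27.28) = 202.9/27.28 = 7.437 mg/L.
Initial deficit D₀ = C_s − DO₀ = 9.56 − 7.833 = 1.727 mg/L.
D(0.390) = [0.392×7.437/(1.58−0.392)](e^(−0.392×0.390) − e^(−1.58×0.390)) + 1.727 e^(−1.58×0.390)
= 2.454 × (0.8582 − 0.5400) + 1.727 × 0.5400 = 1.714 mg/L.
DO = 9.56 − 1.714 = 7.846 mg/L.

DO ≈ 7.85 mg/L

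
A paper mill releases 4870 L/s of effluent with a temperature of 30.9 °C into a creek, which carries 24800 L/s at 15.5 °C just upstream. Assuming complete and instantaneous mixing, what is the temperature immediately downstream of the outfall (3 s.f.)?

Flow-weighted mixing: C = (Q_r C_r + Q_w C_w)/(Q_r + Q_w)
= (24800×15.5 + 4870×30.9)/(24800 + 4870) = 534900/29670 = 18.03 °C.

18.0 °C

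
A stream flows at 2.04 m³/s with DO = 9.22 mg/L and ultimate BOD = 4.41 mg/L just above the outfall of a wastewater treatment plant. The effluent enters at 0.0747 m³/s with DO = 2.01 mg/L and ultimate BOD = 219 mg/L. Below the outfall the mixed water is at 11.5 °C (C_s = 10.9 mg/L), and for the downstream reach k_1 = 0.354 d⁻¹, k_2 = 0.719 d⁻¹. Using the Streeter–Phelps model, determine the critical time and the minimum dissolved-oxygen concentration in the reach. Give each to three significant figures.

t_c ≈ 1.44 d; minimum DO ≈ 7.36 mg/L

Mixed DO = (2.04×9.22 + 0.0747×2.01)/(2.04+0.0747) = 18.96/2.115 = 8.965 mg/L.
Mixed L₀ = (2.04×4.41 + 0.0747×219)/(2.115) = 25.36/2.115 = 11.99 mg/L.
Initial deficit D₀ = C_s − DO₀ = 10.9 − 8.965 = 1.935 mg/L.
t_c = (1/0.3650) ln[(0.719/0.354)(1 − 1.935×0.3650/(0.354×11.99))] = 2.740 × ln(1.693) = 1.443 d.
D_c = (0.354/0.719) × 11.99 × e^(−0.354×1.443) = 0.4924 × 11.99 × 0.6001 = 3.542 mg/L.
Minimum DO = 10.9 − 3.542 = 7.358 mg/L.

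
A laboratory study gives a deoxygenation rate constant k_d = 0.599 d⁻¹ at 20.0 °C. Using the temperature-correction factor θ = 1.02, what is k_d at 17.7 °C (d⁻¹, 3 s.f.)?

k_d(T₂) = k_d(T₁) · θ^(T₂−T₁) = 0.599 × 1.02^(17.7−20.0)
= 0.599 × 1.02^-2.30 = 0.599 × 0.9555 = 0.5723 d⁻¹.

k_d ≈ 0.572 d⁻¹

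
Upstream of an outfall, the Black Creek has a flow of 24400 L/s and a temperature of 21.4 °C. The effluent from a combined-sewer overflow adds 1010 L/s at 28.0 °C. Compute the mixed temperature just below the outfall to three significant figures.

Flow-weighted mixing: C = (Q_r C_r + Q_w C_w)/(Q_r + Q_w)
= (24400×21.4 + 1010×28.0)/(24400 + 1010) = 550400/25410 = 21.66 °C.

21.7 °C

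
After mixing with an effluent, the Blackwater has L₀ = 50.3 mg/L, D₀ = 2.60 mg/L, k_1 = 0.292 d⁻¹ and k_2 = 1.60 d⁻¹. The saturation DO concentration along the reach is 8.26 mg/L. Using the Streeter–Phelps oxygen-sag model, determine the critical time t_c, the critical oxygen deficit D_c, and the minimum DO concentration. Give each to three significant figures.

With k_2/k_1 = 5.479 and 1 − D₀(k_2−k_1)/(k_1 L₀) = 0.7685,
t_c = ln(5.479 × 0.7685) / (1.60 − 0.292) = ln(4.211) / 1.308 = 1.438/1.308 = 1.099 d.
D_c = (k_1/k_2) L₀ e^(−k_1 t_c) = (0.292/1.60) × 50.3 × e^(−0.292×1.099) = 0.1825 × 50.3 × 0.7255 = 6.660 mg/L.
Minimum DO = C_s − D_c = 8.26 − 6.660 = 1.600 mg/L.

t_c ≈ 1.10 d; D_c ≈ 6.66 mg/L; min DO ≈ 1.60 mg/L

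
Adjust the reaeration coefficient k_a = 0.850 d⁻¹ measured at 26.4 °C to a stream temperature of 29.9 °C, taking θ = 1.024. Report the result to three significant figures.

k_a(T₂) = k_a(T₁) · θ^(T₂−T₁) = 0.850 × 1.024^(29.9−26.4)
= 0.850 × 1.024^3.50 = 0.850 × 1.087 = 0.9236 d⁻¹.

k_a ≈ 0.924 d⁻¹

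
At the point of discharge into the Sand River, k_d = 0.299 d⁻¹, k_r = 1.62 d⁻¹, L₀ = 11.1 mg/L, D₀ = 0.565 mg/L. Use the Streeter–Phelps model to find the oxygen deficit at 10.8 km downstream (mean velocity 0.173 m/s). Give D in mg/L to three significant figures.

D ≈ 1.42 mg/L

Travel time t = x/v = 10.8 km / (0.173 m/s) = 10800 m / 0.173 m/s = 62430 s = 0.7225 d.
k_d L₀/(k_r−k_d) = 0.299×11.1/(1.62−0.299) = 3.319/1.321 = 2.512 mg/L.
e^(−k_d t) = e^(−0.299×0.7225) = 0.8057; e^(−k_r t) = e^(−1.62×0.7225) = 0.3102.
D = 2.512 × (0.8057 − 0.3102) + 0.565 × 0.3102 = 1.245 + 0.1753 = 1.420 mg/L.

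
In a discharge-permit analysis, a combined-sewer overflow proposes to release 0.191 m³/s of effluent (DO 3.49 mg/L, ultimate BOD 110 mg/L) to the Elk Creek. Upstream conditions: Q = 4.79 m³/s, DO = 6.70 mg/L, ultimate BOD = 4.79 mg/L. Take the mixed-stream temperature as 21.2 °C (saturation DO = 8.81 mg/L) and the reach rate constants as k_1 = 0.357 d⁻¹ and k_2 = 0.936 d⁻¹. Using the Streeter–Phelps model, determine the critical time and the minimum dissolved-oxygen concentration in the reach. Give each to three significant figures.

t_c ≈ 0.752 d; minimum DO ≈ 6.24 mg/L

Mixed DO = (4.79×6.70 + 0.191×3.49)/(4.79+0.191) = 32.76/4.981 = 6.577 mg/L.
Mixed L₀ = (4.79×4.79 + 0.191×110)/(4.981) = 43.95/4.981 = 8.824 mg/L.
Initial deficit D₀ = C_s − DO₀ = 8.81 − 6.577 = 2.233 mg/L.
t_c = (1/0.5790) ln[(0.936/0.357)(1 − 2.233×0.5790/(0.357×8.824))] = 1.727 × ln(1.546) = 0.7522 d.
D_c = (0.357/0.936) × 8.824 × e^(−0.357×0.7522) = 0.3814 × 8.824 × 0.7645 = 2.573 mg/L.
Minimum DO = 8.81 − 2.573 = 6.237 mg/L.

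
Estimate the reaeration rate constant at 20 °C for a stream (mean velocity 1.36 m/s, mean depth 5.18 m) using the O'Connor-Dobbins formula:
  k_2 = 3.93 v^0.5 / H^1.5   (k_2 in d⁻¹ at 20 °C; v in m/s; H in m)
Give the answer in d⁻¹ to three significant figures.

k_2 = 3.93 × 1.36^0.5 / 5.18^1.5 = 3.93 × 1.166 / 11.79 = 0.3887 d⁻¹.

k_2 ≈ 0.389 d⁻¹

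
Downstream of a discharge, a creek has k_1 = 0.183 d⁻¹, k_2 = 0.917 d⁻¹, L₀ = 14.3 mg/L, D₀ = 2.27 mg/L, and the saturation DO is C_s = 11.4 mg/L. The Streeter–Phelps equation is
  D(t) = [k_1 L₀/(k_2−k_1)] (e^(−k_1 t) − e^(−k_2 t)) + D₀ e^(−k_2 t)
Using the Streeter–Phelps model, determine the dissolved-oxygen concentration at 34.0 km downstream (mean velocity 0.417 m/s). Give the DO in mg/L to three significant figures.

Travel time t = x/v = 34.0 km / (0.417 m/s) = 34000 m / 0.417 m/s = 81530 s = 0.9437 d.
k_1 L₀/(k_2−k_1) = 0.183×14.3/(0.917−0.183) = 2.617/0.7340 = 3.565 mg/L.
e^(−k_1 t) = e^(−0.183×0.9437) = 0.8414; e^(−k_2 t) = e^(−0.917×0.9437) = 0.4209.
D = 3.565 × (0.8414 − 0.4209) + 2.27 × 0.4209 = 1.499 + 0.9554 = 2.455 mg/L.
DO = C_s − D = 11.4 − 2.455 = 8.945 mg/L.

DO ≈ 8.95 mg/L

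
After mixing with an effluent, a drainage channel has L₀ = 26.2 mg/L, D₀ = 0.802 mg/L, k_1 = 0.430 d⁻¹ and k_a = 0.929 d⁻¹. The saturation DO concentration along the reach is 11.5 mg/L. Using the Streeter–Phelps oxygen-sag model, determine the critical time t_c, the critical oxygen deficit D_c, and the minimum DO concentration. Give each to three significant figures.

t_c ≈ 1.47 d; D_c ≈ 6.44 mg/L; min DO ≈ 5.06 mg/L

With k_a/k_1 = 2.160 and 1 − D₀(k_a−k_1)/(k_1 L₀) = 0.9645,
t_c = ln(2.160 × 0.9645) / (0.929 − 0.430) = ln(2.084) / 0.4990 = 0.7342/0.4990 = 1.471 d.
L(t_c) = L₀ e^(−k_1 t_c) = 26.2 × 0.5312 = 13.92 mg/L, and at the critical point k_a D_c = k_1 L, so D_c = (0.430/0.929) × 13.92 = 6.442 mg/L.
Minimum DO = C_s − D_c = 11.5 − 6.442 = 5.058 mg/L.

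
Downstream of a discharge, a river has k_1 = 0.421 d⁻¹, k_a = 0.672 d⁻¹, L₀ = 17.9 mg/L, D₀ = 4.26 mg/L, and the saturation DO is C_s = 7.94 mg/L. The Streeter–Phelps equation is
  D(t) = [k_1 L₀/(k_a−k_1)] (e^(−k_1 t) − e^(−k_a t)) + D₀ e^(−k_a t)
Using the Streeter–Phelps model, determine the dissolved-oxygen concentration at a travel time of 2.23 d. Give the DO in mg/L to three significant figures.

k_1 L₀/(k_a−k_1) = 0.421×17.9/(0.672−0.421) = 7.536/0.2510 = 30.02 mg/L.
e^(−k_1 t) = e^(−0.421×2.230) = 0.3911; e^(−k_a t) = e^(−0.672×2.230) = 0.2235.
D = 30.02 × (0.3911 − 0.2235) + 4.26 × 0.2235 = 5.033 + 0.9519 = 5.985 mg/L.
DO = C_s − D = 7.94 − 5.985 = 1.955 mg/L.

DO ≈ 1.96 mg/L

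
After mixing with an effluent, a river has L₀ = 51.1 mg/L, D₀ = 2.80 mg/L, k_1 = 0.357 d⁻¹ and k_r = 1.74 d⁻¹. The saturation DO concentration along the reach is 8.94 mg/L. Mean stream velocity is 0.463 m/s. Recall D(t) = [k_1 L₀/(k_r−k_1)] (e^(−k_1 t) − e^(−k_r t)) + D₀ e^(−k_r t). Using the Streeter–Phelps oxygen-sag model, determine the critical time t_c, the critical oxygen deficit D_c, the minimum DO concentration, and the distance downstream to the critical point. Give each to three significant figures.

With k_r/k_1 = 4.874 and 1 − D₀(k_r−k_1)/(k_1 L₀) = 0.7877,
t_c = ln(4.874 × 0.7877) / (1.74 − 0.357) = ln(3.839) / 1.383 = 1.345/1.383 = 0.9727 d.
D_c = (k_1/k_r) L₀ e^(−k_1 t_c) = (0.357/1.74) × 51.1 × e^(−0.357×0.9727) = 0.2052 × 51.1 × 0.7066 = 7.408 mg/L.
Minimum DO = C_s − D_c = 8.94 − 7.408 = 1.532 mg/L.
x_c = v t_c = 0.463 m/s × 0.9727 d × 86400 s/d = 38910 m ≈ 38.9 km.

t_c ≈ 0.973 d; D_c ≈ 7.41 mg/L; min DO ≈ 1.53 mg/L; x_c ≈ 38.9 km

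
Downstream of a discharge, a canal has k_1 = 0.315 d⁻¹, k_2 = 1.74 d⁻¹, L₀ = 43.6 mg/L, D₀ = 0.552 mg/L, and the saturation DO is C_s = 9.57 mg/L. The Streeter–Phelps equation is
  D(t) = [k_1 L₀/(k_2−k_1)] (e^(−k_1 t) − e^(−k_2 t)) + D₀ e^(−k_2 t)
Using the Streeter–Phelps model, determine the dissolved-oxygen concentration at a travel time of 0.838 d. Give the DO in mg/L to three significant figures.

k_1 L₀/(k_2−k_1) = 0.315×43.6/(1.74−0.315) = 13.73/1.425 = 9.638 mg/L.
e^(−k_1 t) = e^(−0.315×0.8380) = 0.7680; e^(−k_2 t) = e^(−1.74×0.8380) = 0.2327.
D = 9.638 × (0.7680 − 0.2327) + 0.552 × 0.2327 = 5.159 + 0.1284 = 5.288 mg/L.
DO = C_s − D = 9.57 − 5.288 = 4.282 mg/L.

DO ≈ 4.28 mg/L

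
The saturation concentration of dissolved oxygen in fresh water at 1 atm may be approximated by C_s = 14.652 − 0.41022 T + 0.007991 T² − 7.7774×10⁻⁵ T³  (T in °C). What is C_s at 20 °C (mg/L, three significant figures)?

C_s = 14.652 − 0.41022×20 + 0.007991×20² − 7.7774×10⁻⁵×20³ = 9.022 mg/L.

C_s ≈ 9.02 mg/L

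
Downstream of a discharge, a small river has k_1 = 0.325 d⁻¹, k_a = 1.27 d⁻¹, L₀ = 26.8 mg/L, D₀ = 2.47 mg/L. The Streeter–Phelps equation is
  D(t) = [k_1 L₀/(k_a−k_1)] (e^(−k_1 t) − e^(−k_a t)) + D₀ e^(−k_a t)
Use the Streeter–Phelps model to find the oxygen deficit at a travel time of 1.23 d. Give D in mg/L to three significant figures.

k_1 L₀/(k_a−k_1) = 0.325×26.8/(1.27−0.325) = 8.710/0.9450 = 9.217 mg/L.
e^(−k_1 t) = e^(−0.325×1.230) = 0.6705; e^(−k_a t) = e^(−1.27×1.230) = 0.2097.
D = 9.217 × (0.6705 − 0.2097) + 2.47 × 0.2097 = 4.247 + 0.5179 = 4.765 mg/L.

D ≈ 4.77 mg/L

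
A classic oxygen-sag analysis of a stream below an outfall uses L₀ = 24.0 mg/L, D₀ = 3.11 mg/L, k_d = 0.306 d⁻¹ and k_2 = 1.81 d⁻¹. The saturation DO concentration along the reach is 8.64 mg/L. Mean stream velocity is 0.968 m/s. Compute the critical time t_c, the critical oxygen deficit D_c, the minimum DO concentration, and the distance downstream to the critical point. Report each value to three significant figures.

t_c ≈ 0.508 d; D_c ≈ 3.47 mg/L; min DO ≈ 5.17 mg/L; x_c ≈ 42.5 km

At the critical point dD/dt = 0, so k_d L₀ e^(−k_d t) = k_2 D. Substituting D(t) from the Streeter–Phelps equation and solving for t gives
t_c = ln[(k_2/k_d)(1 − D₀(k_2−k_d)/(k_d L₀))] / (k_2−k_d).
Here k_2−k_d = 1.504 d⁻¹ and 1 − D₀(k_2−k_d)/(k_d L₀) = 1 − 3.11×1.504/(0.306×24.0) = 0.3631, so
t_c = ln(5.915 × 0.3631) / 1.504 = 0.7644 / 1.504 = 0.5082 d.
D_c = (k_d/k_2) L₀ e^(−k_d t_c) = (0.306/1.81) × 24.0 × e^(−0.306×0.5082) = 0.1691 × 24.0 × 0.8560 = 3.473 mg/L.
Minimum DO = C_s − D_c = 8.64 − 3.473 = 5.167 mg/L.
x_c = v t_c = 0.968 m/s × 0.5082 d × 86400 s/d = 42510 m ≈ 42.5 km.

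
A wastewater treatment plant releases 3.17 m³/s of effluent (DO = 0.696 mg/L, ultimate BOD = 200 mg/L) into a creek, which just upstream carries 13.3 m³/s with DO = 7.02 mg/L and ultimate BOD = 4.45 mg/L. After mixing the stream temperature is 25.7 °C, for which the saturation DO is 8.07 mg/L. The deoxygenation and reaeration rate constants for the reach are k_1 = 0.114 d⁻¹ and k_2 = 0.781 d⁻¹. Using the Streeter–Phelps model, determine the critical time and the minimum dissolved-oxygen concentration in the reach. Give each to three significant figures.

Mixed DO = (13.3×7.02 + 3.17×0.696)/(13.3+3.17) = 95.57/16.47 = 5.803 mg/L.
Mixed L₀ = (13.3×4.45 + 3.17×200)/(16.47) = 693.2/16.47 = 42.09 mg/L.
Initial deficit D₀ = C_s − DO₀ = 8.07 − 5.803 = 2.267 mg/L.
t_c = (1/0.6670) ln[(0.781/0.114)(1 − 2.267×0.6670/(0.114×42.09))] = 1.499 × ln(4.692) = 2.318 d.
D_c = (0.114/0.781) × 42.09 × e^(−0.114×2.318) = 0.1460 × 42.09 × 0.7678 = 4.717 mg/L.
Minimum DO = 8.07 − 4.717 = 3.353 mg/L.

t_c ≈ 2.32 d; minimum DO ≈ 3.35 mg/L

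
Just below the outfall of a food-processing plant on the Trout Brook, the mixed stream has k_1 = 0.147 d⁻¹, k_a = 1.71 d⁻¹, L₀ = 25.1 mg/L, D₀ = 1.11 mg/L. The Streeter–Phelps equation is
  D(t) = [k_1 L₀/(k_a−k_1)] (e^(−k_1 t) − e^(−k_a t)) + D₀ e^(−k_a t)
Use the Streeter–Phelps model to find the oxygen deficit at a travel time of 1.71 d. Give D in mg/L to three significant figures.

D ≈ 1.77 mg/L

k_1 L₀/(k_a−k_1) = 0.147×25.1/(1.71−0.147) = 3.690/1.563 = 2.361 mg/L.
e^(−k_1 t) = e^(−0.147×1.710) = 0.7777; e^(−k_a t) = e^(−1.71×1.710) = 0.05371.
D = 2.361 × (0.7777 − 0.05371) + 1.11 × 0.05371 = 1.709 + 0.05962 = 1.769 mg/L.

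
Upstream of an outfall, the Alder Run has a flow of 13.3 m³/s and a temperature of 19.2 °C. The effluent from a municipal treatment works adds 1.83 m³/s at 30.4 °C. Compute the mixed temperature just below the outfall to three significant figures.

20.6 °C

Flow-weighted mixing: C = (Q_r C_r + Q_w C_w)/(Q_r + Q_w)
= (13.3×19.2 + 1.83×30.4)/(13.3 + 1.83) = 311.0/15.13 = 20.55 °C.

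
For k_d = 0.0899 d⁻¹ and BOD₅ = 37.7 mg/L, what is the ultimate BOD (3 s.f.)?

BOD₅ = L₀(1 − e^(−5k_d)) ⇒ L₀ = BOD₅ / (1 − e^(−5×0.0899))
= 37.7 / (1 − 0.6379) = 37.7 / 0.3621 = 104.1 mg/L.

L₀ ≈ 104 mg/L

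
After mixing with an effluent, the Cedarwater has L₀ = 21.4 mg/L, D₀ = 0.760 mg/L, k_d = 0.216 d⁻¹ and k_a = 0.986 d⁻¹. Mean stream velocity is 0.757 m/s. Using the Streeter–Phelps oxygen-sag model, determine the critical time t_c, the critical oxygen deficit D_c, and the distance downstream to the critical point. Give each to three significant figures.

t_c ≈ 1.80 d; D_c ≈ 3.18 mg/L; x_c ≈ 117 km

At the critical point dD/dt = 0, so k_d L₀ e^(−k_d t) = k_a D. Substituting D(t) from the Streeter–Phelps equation and solving for t gives
t_c = ln[(k_a/k_d)(1 − D₀(k_a−k_d)/(k_d L₀))] / (k_a−k_d).
Here k_a−k_d = 0.7700 d⁻¹ and 1 − D₀(k_a−k_d)/(k_d L₀) = 1 − 0.760×0.7700/(0.216×21.4) = 0.8734, so
t_c = ln(4.565 × 0.8734) / 0.7700 = 1.383 / 0.7700 = 1.796 d.
L(t_c) = L₀ e^(−k_d t_c) = 21.4 × 0.6784 = 14.52 mg/L, and at the critical point k_a D_c = k_d L, so D_c = (0.216/0.986) × 14.52 = 3.181 mg/L.
x_c = v t_c = 0.757 m/s × 1.796 d × 86400 s/d = 117500 m ≈ 117 km.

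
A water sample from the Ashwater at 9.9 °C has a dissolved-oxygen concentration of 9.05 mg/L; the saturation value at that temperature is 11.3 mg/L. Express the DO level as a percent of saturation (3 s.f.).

% saturation = C/C_s × 100 = 9.05/11.3 × 100 = 80.1 %.

80.1 % saturation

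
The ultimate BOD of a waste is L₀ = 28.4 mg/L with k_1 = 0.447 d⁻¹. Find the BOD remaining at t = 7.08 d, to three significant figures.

L ≈ 1.20 mg/L

L_t = L₀ e^(−k_1 t) = 28.4 × e^(−0.447×7.08) = 28.4 × 0.04222 = 1.199 mg/L.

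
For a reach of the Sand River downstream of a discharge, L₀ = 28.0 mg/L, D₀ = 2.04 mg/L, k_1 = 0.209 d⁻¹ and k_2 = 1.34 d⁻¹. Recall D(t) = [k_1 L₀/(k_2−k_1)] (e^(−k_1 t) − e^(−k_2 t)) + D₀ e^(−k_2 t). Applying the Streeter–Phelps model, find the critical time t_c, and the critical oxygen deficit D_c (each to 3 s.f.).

t_c ≈ 1.20 d; D_c ≈ 3.40 mg/L

At the critical point dD/dt = 0, so k_1 L₀ e^(−k_1 t) = k_2 D. Substituting D(t) from the Streeter–Phelps equation and solving for t gives
t_c = ln[(k_2/k_1)(1 − D₀(k_2−k_1)/(k_1 L₀))] / (k_2−k_1).
Here k_2−k_1 = 1.131 d⁻¹ and 1 − D₀(k_2−k_1)/(k_1 L₀) = 1 − 2.04×1.131/(0.209×28.0) = 0.6057, so
t_c = ln(6.411 × 0.6057) / 1.131 = 1.357 / 1.131 = 1.200 d.
D_c = (k_1/k_2) L₀ e^(−k_1 t_c) = (0.209/1.34) × 28.0 × e^(−0.209×1.200) = 0.1560 × 28.0 × 0.7782 = 3.399 mg/L.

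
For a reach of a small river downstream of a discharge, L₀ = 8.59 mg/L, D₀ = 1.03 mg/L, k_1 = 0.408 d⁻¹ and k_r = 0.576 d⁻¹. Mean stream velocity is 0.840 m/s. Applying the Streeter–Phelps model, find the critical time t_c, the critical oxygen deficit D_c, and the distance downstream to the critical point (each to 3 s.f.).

With k_r/k_1 = 1.412 and 1 − D₀(k_r−k_1)/(k_1 L₀) = 0.9506,
t_c = ln(1.412 × 0.9506) / (0.576 − 0.408) = ln(1.342) / 0.1680 = 0.2942/0.1680 = 1.751 d.
D_c = (k_1/k_r) L₀ e^(−k_1 t_c) = (0.408/0.576) × 8.59 × e^(−0.408×1.751) = 0.7083 × 8.59 × 0.4894 = 2.978 mg/L.
x_c = v t_c = 0.840 m/s × 1.751 d × 86400 s/d = 127100 m ≈ 127 km.

t_c ≈ 1.75 d; D_c ≈ 2.98 mg/L; x_c ≈ 127 km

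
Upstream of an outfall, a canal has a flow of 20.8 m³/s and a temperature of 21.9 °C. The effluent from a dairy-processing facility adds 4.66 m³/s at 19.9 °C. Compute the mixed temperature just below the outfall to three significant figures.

Flow-weighted mixing: C = (Q_r C_r + Q_w C_w)/(Q_r + Q_w)
= (20.8×21.9 + 4.66×19.9)/(20.8 + 4.66) = 548.3/25.46 = 21.53 °C.

21.5 °C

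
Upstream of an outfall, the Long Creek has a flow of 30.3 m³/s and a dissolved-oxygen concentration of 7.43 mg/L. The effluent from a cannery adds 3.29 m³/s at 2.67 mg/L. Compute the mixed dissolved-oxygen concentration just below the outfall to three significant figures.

6.96 mg/L

Flow-weighted mixing: C = (Q_r C_r + Q_w C_w)/(Q_r + Q_w)
= (30.3×7.43 + 3.29×2.67)/(30.3 + 3.29) = 233.9/33.59 = 6.964 mg/L.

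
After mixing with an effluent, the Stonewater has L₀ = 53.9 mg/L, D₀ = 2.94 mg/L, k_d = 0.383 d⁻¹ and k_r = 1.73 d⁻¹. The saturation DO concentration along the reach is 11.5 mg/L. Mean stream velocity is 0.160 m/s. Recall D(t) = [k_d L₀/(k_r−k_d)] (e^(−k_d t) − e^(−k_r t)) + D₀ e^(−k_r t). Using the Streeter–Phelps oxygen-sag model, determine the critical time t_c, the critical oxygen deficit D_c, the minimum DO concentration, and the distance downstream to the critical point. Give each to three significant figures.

t_c ≈ 0.961 d; D_c ≈ 8.26 mg/L; min DO ≈ 3.24 mg/L; x_c ≈ 13.3 km

t_c = [1/(k_r−k_d)] ln[(k_r/k_d)(1 − D₀(k_r−k_d)/(k_d L₀))]
= [1/(1.73−0.383)] ln[(1.73/0.383)(1 − 2.94×1.347/(0.383×53.9))]
= (1/1.347) ln[4.517 × 0.8082] = 0.7424 × ln(3.650) = 0.7424 × 1.295 = 0.9613 d.
L(t_c) = L₀ e^(−k_d t_c) = 53.9 × 0.6920 = 37.30 mg/L, and at the critical point k_r D_c = k_d L, so D_c = (0.383/1.73) × 37.30 = 8.257 mg/L.
Minimum DO = C_s − D_c = 11.5 − 8.257 = 3.243 mg/L.
x_c = v t_c = 0.160 m/s × 0.9613 d × 86400 s/d = 13290 m ≈ 13.3 km.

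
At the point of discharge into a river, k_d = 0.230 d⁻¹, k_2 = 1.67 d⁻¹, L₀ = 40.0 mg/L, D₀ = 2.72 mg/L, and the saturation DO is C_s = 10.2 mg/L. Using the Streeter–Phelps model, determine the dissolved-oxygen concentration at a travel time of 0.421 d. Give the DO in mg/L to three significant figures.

DO ≈ 6.22 mg/L

k_d L₀/(k_2−k_d) = 0.230×40.0/(1.67−0.230) = 9.200/1.440 = 6.389 mg/L.
e^(−k_d t) = e^(−0.230×0.4210) = 0.9077; e^(−k_2 t) = e^(−1.67×0.4210) = 0.4951.
D = 6.389 × (0.9077 − 0.4951) + 2.72 × 0.4951 = 2.636 + 1.347 = 3.983 mg/L.
DO = C_s − D = 10.2 − 3.983 = 6.217 mg/L.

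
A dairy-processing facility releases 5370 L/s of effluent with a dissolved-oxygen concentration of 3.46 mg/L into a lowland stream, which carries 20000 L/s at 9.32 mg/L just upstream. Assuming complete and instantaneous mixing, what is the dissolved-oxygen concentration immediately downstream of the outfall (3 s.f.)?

Flow-weighted mixing: C = (Q_r C_r + Q_w C_w)/(Q_r + Q_w)
= (20000×9.32 + 5370×3.46)/(20000 + 5370) = 205000/25370 = 8.080 mg/L.

8.08 mg/L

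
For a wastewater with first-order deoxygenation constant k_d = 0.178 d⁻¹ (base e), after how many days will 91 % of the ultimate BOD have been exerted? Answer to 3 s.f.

y/L₀ = 1 − e^(−k_d t) = 0.91 ⇒ e^(−k_d t) = 0.0900
t = −ln(0.0900) / 0.178 = 2.408 / 0.178 = 13.53 d.

t ≈ 13.5 d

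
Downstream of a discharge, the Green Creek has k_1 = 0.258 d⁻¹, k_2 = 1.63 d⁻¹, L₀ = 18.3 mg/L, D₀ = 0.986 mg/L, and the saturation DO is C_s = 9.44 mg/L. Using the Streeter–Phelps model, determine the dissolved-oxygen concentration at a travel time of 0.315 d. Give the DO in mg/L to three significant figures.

DO ≈ 7.74 mg/L

k_1 L₀/(k_2−k_1) = 0.258×18.3/(1.63−0.258) = 4.721/1.372 = 3.441 mg/L.
e^(−k_1 t) = e^(−0.258×0.3150) = 0.9219; e^(−k_2 t) = e^(−1.63×0.3150) = 0.5984.
D = 3.441 × (0.9219 − 0.5984) + 0.986 × 0.5984 = 1.113 + 0.5900 = 1.703 mg/L.
DO = C_s − D = 9.44 − 1.703 = 7.737 mg/L.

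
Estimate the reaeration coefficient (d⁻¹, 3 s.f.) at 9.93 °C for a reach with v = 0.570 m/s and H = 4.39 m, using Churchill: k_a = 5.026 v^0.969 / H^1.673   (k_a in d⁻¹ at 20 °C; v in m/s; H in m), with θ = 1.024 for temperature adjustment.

k_a ≈ 0.193 d⁻¹

k_a(20) = 5.026 × 0.570^0.969 / 4.39^1.673 = 5.026 × 0.5800 / 11.88 = 0.2454 d⁻¹.
k_a(9.93) = 0.2454 × 1.024^(9.93−20) = 0.2454 × 0.7876 = 0.1932 d⁻¹.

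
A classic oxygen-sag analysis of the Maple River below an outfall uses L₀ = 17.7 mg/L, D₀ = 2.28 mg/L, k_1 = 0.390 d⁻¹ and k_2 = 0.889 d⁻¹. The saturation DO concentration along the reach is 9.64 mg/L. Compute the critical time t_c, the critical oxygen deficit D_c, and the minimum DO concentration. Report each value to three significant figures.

With k_2/k_1 = 2.279 and 1 − D₀(k_2−k_1)/(k_1 L₀) = 0.8352,
t_c = ln(2.279 × 0.8352) / (0.889 − 0.390) = ln(1.904) / 0.4990 = 0.6438/0.4990 = 1.290 d.
D_c = (k_1/k_2) L₀ e^(−k_1 t_c) = (0.390/0.889) × 17.7 × e^(−0.390×1.290) = 0.4387 × 17.7 × 0.6046 = 4.695 mg/L.
Minimum DO = C_s − D_c = 9.64 − 4.695 = 4.945 mg/L.

t_c ≈ 1.29 d; D_c ≈ 4.69 mg/L; min DO ≈ 4.95 mg/L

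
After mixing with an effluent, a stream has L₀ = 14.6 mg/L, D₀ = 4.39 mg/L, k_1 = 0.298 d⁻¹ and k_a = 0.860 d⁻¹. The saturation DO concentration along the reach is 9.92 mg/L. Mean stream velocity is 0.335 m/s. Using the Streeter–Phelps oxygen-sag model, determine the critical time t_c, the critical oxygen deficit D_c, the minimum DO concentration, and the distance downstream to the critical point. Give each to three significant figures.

t_c ≈ 0.396 d; D_c ≈ 4.50 mg/L; min DO ≈ 5.42 mg/L; x_c ≈ 11.5 km

At the critical point dD/dt = 0, so k_1 L₀ e^(−k_1 t) = k_a D. Substituting D(t) from the Streeter–Phelps equation and solving for t gives
t_c = ln[(k_a/k_1)(1 − D₀(k_a−k_1)/(k_1 L₀))] / (k_a−k_1).
Here k_a−k_1 = 0.5620 d⁻¹ and 1 − D₀(k_a−k_1)/(k_1 L₀) = 1 − 4.39×0.5620/(0.298×14.6) = 0.4329, so
t_c = ln(2.886 × 0.4329) / 0.5620 = 0.2227 / 0.5620 = 0.3962 d.
L(t_c) = L₀ e^(−k_1 t_c) = 14.6 × 0.8886 = 12.97 mg/L, and at the critical point k_a D_c = k_1 L, so D_c = (0.298/0.860) × 12.97 = 4.496 mg/L.
Minimum DO = C_s − D_c = 9.92 − 4.496 = 5.424 mg/L.
x_c = v t_c = 0.335 m/s × 0.3962 d × 86400 s/d = 11470 m ≈ 11.5 km.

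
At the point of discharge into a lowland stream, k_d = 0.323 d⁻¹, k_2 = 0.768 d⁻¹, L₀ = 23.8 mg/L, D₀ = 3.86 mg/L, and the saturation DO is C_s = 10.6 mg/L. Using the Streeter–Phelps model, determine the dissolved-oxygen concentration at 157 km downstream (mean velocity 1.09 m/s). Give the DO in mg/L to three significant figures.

Travel time t = x/v = 157 km / (1.09 m/s) = 157000 m / 1.09 m/s = 144000 s = 1.667 d.
k_d L₀/(k_2−k_d) = 0.323×23.8/(0.768−0.323) = 7.687/0.4450 = 17.28 mg/L.
e^(−k_d t) = e^(−0.323×1.667) = 0.5836; e^(−k_2 t) = e^(−0.768×1.667) = 0.2779.
D = 17.28 × (0.5836 − 0.2779) + 3.86 × 0.2779 = 5.281 + 1.073 = 6.354 mg/L.
DO = C_s − D = 10.6 − 6.354 = 4.246 mg/L.

DO ≈ 4.25 mg/L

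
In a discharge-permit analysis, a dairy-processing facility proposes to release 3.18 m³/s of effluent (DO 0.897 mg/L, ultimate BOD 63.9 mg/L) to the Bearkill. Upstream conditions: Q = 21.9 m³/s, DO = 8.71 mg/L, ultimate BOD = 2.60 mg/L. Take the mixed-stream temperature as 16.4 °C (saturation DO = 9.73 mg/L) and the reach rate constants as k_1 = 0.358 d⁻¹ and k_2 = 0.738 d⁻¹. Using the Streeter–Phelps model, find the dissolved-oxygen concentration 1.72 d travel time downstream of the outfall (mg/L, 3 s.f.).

DO ≈ 6.63 mg/L

Mixed DO = (21.9×8.71 + 3.18×0.897)/(21.9+3.18) = 193.6/25.08 = 7.719 mg/L.
Mixed L₀ = (21.9×2.60 + 3.18×63.9)/(25.08) = 260.1/25.08 = 10.37 mg/L.
Initial deficit D₀ = C_s − DO₀ = 9.73 − 7.719 = 2.011 mg/L.
D(1.72) = [0.358×10.37/(0.738−0.358)](e^(−0.358×1.72) − e^(−0.738×1.72)) + 2.011 e^(−0.738×1.72)
= 9.772 × (0.5402 − 0.2810) + 2.011 × 0.2810 = 3.098 mg/L.
DO = 9.73 − 3.098 = 6.632 mg/L.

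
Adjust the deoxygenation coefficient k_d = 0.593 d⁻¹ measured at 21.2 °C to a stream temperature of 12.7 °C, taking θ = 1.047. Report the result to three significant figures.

k_d ≈ 0.401 d⁻¹

k_d(T₂) = k_d(T₁) · θ^(T₂−T₁) = 0.593 × 1.047^(12.7−21.2)
= 0.593 × 1.047^-8.50 = 0.593 × 0.6768 = 0.4013 d⁻¹.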